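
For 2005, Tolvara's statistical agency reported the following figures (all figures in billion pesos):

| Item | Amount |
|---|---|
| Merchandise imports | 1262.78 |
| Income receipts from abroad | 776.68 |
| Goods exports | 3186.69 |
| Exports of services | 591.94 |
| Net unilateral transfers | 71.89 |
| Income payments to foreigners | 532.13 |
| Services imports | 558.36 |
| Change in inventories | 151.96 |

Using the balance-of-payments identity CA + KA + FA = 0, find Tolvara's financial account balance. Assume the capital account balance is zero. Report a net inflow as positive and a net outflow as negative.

-2273.93

Goods balance = 3186.69 - 1262.78 = 1923.91
Services balance = 591.94 - 558.36 = 33.58
Trade balance (goods + services) = 1923.91 + 33.58 = 1957.49
Net primary income = 776.68 - 532.13 = 244.55
Net secondary income = 71.89
Current account = 1957.49 + 244.55 + 71.89 = 2273.93
Financial account = -(2273.93) = -2273.93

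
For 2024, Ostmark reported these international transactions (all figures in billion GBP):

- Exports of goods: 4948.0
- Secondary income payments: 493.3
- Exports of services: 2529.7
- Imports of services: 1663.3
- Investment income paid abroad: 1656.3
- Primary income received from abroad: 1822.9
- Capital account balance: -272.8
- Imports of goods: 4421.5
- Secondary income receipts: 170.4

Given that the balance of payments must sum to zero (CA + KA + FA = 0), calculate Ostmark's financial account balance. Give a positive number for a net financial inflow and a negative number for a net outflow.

-963.8

Goods balance = 4948.0 - 4421.5 = 526.5
Services balance = 2529.7 - 1663.3 = 866.4
Trade balance (goods + services) = 526.5 + 866.4 = 1392.9
Net primary income = 1822.9 - 1656.3 = 166.6
Net secondary income = 170.4 - 493.3 = -322.9
Current account = 1392.9 + 166.6 + (-322.9) = 1236.6
Financial account = -(1236.6 + (-272.8)) = -963.8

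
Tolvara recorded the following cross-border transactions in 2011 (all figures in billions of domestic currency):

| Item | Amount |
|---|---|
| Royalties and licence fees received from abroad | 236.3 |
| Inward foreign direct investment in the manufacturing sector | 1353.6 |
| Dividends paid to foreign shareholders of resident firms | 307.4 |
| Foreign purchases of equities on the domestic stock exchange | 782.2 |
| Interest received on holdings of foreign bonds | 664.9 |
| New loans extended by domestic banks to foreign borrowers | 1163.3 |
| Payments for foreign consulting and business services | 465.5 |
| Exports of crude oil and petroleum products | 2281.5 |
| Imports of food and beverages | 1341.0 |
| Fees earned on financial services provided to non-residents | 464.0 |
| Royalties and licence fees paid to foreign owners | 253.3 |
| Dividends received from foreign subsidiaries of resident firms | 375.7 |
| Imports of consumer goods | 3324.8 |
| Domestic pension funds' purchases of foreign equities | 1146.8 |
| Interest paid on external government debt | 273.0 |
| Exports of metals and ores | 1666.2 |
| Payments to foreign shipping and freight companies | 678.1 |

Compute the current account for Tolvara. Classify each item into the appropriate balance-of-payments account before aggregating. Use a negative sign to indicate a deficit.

Goods: 1666.2 - 3324.8 - 1341.0 + 2281.5 = -718.1
Services: -253.3 + 236.3 - 465.5 + 464.0 - 678.1 = -696.6
Primary income: -273.0 - 307.4 + 664.9 + 375.7 = 460.2
Current account = (-718.1) + (-696.6) + 460.2 = -954.5
(Excluded from the current account — financial account: inward foreign direct investment in the manufacturing sector 1353.6, foreign purchases of equities on the domestic stock exchange 782.2, new loans extended by domestic banks to foreign borrowers 1163.3, domestic pension funds' purchases of foreign equities 1146.8.)

-954.5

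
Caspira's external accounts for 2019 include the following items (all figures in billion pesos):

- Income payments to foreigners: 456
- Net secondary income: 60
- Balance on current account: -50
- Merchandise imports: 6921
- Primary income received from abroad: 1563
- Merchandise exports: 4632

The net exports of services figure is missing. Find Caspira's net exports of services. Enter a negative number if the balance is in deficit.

Current account = goods balance + services balance + net primary income + net secondary income
Sum of the known components = -1122
Net exports of services = CA - (known components) = -50 - (-1122) = 1072

1072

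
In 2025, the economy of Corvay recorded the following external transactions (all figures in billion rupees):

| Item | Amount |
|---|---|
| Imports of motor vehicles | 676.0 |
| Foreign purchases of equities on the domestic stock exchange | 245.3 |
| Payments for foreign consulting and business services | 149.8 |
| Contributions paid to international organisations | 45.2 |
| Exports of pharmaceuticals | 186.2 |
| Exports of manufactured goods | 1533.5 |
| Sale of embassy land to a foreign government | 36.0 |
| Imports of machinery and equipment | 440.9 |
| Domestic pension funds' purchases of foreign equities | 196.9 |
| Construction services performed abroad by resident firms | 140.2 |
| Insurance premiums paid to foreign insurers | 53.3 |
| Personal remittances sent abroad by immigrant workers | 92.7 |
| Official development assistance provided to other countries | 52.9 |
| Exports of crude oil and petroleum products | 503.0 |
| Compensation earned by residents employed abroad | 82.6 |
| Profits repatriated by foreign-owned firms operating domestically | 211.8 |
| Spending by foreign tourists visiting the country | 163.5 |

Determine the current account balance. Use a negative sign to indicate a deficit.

886.4

Goods: -440.9 + 503.0 - 676.0 + 1533.5 + 186.2 = 1105.8
Services: -53.3 + 140.2 + 163.5 - 149.8 = 100.6
Primary income: 82.6 - 211.8 = -129.2
Secondary income: -45.2 - 92.7 - 52.9 = -190.8
Current account = 1105.8 + 100.6 + (-129.2) + (-190.8) = 886.4
(Excluded from the current account — financial account: foreign purchases of equities on the domestic stock exchange 245.3, domestic pension funds' purchases of foreign equities 196.9; capital account: sale of embassy land to a foreign government 36.0.)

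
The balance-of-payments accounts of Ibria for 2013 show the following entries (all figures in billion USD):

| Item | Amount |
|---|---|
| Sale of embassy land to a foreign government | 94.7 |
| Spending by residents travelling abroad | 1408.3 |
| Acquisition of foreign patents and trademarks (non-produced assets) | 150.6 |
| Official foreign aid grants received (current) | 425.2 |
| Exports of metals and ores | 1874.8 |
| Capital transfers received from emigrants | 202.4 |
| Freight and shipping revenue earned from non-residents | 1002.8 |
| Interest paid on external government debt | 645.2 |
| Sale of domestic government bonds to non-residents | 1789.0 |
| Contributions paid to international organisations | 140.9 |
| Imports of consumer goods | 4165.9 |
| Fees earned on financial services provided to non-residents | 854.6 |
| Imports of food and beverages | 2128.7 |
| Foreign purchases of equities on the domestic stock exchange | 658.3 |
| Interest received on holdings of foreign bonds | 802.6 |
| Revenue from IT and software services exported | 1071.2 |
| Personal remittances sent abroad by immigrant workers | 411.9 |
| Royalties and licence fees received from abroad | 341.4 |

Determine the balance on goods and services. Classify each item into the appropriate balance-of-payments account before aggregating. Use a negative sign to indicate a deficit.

-2558.1

Goods: -2128.7 - 4165.9 + 1874.8 = -4419.8
Services: 341.4 + 1002.8 - 1408.3 + 854.6 + 1071.2 = 1861.7
Trade balance = -4419.8 + 1861.7 = -2558.1
(Excluded from the trade balance — capital account: sale of embassy land to a foreign government 94.7, acquisition of foreign patents and trademarks (non-produced assets) 150.6, capital transfers received from emigrants 202.4; secondary income: official foreign aid grants received (current) 425.2, contributions paid to international organisations 140.9, personal remittances sent abroad by immigrant workers 411.9; primary income: interest paid on external government debt 645.2, interest received on holdings of foreign bonds 802.6; financial account: sale of domestic government bonds to non-residents 1789.0, foreign purchases of equities on the domestic stock exchange 658.3.)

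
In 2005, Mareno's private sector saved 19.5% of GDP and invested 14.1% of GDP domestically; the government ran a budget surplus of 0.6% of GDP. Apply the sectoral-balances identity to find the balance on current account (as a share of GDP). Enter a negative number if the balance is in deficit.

By the sectoral-balances identity, CA = (S_private - I) + (T - G).
Private balance = 19.5 - 14.1 = 5.4
Government balance (T - G) = 0.6
CA = 5.4 + 0.6 = 6.0

6.0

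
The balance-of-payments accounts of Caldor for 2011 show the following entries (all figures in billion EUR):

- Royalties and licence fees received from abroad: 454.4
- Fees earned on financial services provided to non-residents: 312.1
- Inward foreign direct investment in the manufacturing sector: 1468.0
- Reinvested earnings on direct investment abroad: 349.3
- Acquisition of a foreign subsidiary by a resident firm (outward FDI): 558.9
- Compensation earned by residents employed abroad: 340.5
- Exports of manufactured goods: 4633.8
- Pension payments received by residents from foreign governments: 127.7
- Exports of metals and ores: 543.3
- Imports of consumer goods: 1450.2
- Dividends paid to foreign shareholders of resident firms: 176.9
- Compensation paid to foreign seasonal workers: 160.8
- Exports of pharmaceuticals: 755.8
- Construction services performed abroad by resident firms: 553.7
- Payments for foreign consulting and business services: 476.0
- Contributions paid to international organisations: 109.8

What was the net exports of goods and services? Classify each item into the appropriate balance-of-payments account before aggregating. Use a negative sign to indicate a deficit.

5326.9

Goods: 4633.8 + 755.8 - 1450.2 + 543.3 = 4482.7
Services: 553.7 - 476.0 + 312.1 + 454.4 = 844.2
Trade balance = 4482.7 + 844.2 = 5326.9
(Excluded from the trade balance — financial account: inward foreign direct investment in the manufacturing sector 1468.0, acquisition of a foreign subsidiary by a resident firm (outward FDI) 558.9; primary income: reinvested earnings on direct investment abroad 349.3, compensation earned by residents employed abroad 340.5, dividends paid to foreign shareholders of resident firms 176.9, compensation paid to foreign seasonal workers 160.8; secondary income: pension payments received by residents from foreign governments 127.7, contributions paid to international organisations 109.8.)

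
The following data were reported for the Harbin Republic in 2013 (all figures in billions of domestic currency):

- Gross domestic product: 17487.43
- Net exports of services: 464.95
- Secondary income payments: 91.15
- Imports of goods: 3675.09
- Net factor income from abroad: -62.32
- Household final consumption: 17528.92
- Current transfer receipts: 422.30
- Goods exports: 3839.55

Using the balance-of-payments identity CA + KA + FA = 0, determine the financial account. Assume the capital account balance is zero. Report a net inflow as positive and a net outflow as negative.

-898.24

Goods balance = 3839.55 - 3675.09 = 164.46
Services balance = 464.95
Trade balance (goods + services) = 164.46 + 464.95 = 629.41
Net primary income = -62.32
Net secondary income = 422.30 - 91.15 = 331.15
Current account = 629.41 + (-62.32) + 331.15 = 898.24
Financial account = -(898.24) = -898.24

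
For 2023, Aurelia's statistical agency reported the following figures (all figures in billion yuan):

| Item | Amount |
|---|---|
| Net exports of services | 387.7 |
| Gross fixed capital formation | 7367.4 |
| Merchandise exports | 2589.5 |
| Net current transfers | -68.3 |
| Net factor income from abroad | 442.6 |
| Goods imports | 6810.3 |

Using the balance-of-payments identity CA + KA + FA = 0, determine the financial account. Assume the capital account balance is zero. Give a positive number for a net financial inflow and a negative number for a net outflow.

3458.8

Goods balance = 2589.5 - 6810.3 = -4220.8
Services balance = 387.7
Trade balance (goods + services) = -4220.8 + 387.7 = -3833.1
Net primary income = 442.6
Net secondary income = -68.3
Current account = -3833.1 + 442.6 + (-68.3) = -3458.8
Financial account = -(-3458.8) = 3458.8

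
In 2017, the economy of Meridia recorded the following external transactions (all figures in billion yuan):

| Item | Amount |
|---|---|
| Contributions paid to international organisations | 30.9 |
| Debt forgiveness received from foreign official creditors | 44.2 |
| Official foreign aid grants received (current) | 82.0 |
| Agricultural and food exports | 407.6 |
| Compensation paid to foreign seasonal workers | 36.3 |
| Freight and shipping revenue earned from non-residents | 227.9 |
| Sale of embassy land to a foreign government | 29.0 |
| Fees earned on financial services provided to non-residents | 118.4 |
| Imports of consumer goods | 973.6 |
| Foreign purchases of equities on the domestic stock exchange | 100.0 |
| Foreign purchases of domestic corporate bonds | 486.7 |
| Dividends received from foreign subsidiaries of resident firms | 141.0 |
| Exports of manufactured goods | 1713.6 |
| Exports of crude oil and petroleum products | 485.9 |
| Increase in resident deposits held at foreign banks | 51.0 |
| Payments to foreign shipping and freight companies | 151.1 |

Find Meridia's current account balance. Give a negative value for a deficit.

Goods: 407.6 + 1713.6 + 485.9 - 973.6 = 1633.5
Services: -151.1 + 118.4 + 227.9 = 195.2
Primary income: 141.0 - 36.3 = 104.7
Secondary income: -30.9 + 82.0 = 51.1
Current account = 1633.5 + 195.2 + 104.7 + 51.1 = 1984.5
(Excluded from the current account — capital account: debt forgiveness received from foreign official creditors 44.2, sale of embassy land to a foreign government 29.0; financial account: foreign purchases of equities on the domestic stock exchange 100.0, foreign purchases of domestic corporate bonds 486.7, increase in resident deposits held at foreign banks 51.0.)

1984.5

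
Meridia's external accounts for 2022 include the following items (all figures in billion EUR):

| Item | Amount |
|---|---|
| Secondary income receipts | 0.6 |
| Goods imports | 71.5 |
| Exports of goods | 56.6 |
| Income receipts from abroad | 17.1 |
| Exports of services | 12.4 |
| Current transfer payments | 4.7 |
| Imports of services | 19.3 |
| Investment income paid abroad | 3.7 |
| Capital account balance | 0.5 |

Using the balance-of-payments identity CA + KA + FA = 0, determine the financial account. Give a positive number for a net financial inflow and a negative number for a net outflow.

Goods balance = 56.6 - 71.5 = -14.9
Services balance = 12.4 - 19.3 = -6.9
Trade balance (goods + services) = -14.9 + (-6.9) = -21.8
Net primary income = 17.1 - 3.7 = 13.4
Net secondary income = 0.6 - 4.7 = -4.1
Current account = -21.8 + 13.4 + (-4.1) = -12.5
Financial account = -(-12.5 + 0.5) = 12.0

12.0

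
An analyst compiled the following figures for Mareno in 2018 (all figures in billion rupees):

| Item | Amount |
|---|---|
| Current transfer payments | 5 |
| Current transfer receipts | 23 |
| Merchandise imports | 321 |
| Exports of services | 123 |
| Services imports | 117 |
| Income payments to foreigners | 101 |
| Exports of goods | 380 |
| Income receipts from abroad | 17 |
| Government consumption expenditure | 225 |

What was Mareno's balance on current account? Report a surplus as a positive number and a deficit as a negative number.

-1

Goods balance = 380 - 321 = 59
Services balance = 123 - 117 = 6
Trade balance (goods + services) = 59 + 6 = 65
Net primary income = 17 - 101 = -84
Net secondary income = 23 - 5 = 18
Current account = 65 + (-84) + 18 = -1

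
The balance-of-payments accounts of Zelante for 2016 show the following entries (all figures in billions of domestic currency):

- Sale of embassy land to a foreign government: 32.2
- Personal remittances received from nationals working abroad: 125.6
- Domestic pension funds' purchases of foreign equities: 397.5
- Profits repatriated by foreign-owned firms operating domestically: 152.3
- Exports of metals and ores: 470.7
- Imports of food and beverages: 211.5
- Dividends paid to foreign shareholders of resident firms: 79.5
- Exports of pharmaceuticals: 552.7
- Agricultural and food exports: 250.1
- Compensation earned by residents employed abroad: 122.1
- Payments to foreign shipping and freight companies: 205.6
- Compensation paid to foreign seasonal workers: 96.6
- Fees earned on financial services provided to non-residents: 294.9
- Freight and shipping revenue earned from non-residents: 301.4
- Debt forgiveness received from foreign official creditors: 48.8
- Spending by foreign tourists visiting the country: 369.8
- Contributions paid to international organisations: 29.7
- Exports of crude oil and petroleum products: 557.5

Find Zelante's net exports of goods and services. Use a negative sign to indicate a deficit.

Goods: 250.1 + 557.5 + 470.7 + 552.7 - 211.5 = 1619.5
Services: 301.4 - 205.6 + 369.8 + 294.9 = 760.5
Trade balance = 1619.5 + 760.5 = 2380.0
(Excluded from the trade balance — capital account: sale of embassy land to a foreign government 32.2, debt forgiveness received from foreign official creditors 48.8; secondary income: personal remittances received from nationals working abroad 125.6, contributions paid to international organisations 29.7; financial account: domestic pension funds' purchases of foreign equities 397.5; primary income: profits repatriated by foreign-owned firms operating domestically 152.3, dividends paid to foreign shareholders of resident firms 79.5, compensation earned by residents employed abroad 122.1, compensation paid to foreign seasonal workers 96.6.)

2380.0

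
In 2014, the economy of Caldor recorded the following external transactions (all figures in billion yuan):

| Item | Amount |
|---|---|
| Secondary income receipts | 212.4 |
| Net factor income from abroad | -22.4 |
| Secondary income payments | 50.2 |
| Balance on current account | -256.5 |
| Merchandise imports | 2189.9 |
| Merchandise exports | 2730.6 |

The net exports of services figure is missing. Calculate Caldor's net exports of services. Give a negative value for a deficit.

Current account = goods balance + services balance + net primary income + net secondary income
Sum of the known components = 680.5
Net exports of services = CA - (known components) = -256.5 - 680.5 = -937.0

-937.0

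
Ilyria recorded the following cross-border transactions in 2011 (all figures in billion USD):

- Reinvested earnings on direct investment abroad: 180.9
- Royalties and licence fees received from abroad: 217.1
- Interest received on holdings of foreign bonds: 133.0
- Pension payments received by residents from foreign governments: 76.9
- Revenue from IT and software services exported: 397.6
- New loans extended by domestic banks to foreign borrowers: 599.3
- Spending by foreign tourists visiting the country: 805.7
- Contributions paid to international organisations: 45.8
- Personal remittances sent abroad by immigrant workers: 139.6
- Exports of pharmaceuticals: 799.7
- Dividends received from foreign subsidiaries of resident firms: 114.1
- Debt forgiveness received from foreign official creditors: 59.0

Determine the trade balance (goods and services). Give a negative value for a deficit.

2220.1

Goods: 799.7
Services: 217.1 + 805.7 + 397.6 = 1420.4
Trade balance = 799.7 + 1420.4 = 2220.1
(Excluded from the trade balance — primary income: reinvested earnings on direct investment abroad 180.9, interest received on holdings of foreign bonds 133.0, dividends received from foreign subsidiaries of resident firms 114.1; secondary income: pension payments received by residents from foreign governments 76.9, contributions paid to international organisations 45.8, personal remittances sent abroad by immigrant workers 139.6; financial account: new loans extended by domestic banks to foreign borrowers 599.3; capital account: debt forgiveness received from foreign official creditors 59.0.)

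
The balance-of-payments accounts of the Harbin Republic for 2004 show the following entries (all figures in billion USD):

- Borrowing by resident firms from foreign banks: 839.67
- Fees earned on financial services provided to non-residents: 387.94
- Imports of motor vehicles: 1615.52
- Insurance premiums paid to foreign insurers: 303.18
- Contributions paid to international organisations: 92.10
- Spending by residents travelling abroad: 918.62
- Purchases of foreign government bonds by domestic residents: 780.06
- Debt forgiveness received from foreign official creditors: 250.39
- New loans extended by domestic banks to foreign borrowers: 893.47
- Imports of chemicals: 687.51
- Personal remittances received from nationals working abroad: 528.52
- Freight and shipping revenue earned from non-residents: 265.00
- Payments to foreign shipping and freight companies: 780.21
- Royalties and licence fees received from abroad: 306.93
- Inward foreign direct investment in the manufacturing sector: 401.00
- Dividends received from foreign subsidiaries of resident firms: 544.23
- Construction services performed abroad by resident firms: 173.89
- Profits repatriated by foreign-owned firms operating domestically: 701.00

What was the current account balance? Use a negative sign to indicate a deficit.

-2891.63

Goods: -687.51 - 1615.52 = -2303.03
Services: -918.62 - 303.18 + 387.94 + 265.00 + 173.89 + 306.93 - 780.21 = -868.25
Primary income: 544.23 - 701.00 = -156.77
Secondary income: -92.10 + 528.52 = 436.42
Current account = (-2303.03) + (-868.25) + (-156.77) + 436.42 = -2891.63
(Excluded from the current account — financial account: borrowing by resident firms from foreign banks 839.67, purchases of foreign government bonds by domestic residents 780.06, new loans extended by domestic banks to foreign borrowers 893.47, inward foreign direct investment in the manufacturing sector 401.00; capital account: debt forgiveness received from foreign official creditors 250.39.)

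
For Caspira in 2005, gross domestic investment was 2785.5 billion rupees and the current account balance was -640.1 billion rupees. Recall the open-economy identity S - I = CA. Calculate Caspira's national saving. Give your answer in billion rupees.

S = I + CA = 2785.5 + (-640.1) = 2145.4

2145.4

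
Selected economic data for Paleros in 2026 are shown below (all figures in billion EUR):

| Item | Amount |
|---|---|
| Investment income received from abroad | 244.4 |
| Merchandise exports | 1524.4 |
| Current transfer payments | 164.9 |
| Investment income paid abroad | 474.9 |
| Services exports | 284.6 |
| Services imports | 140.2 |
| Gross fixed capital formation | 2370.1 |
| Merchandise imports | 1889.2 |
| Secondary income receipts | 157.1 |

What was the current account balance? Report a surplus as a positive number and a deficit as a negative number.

-458.7

Goods balance = 1524.4 - 1889.2 = -364.8
Services balance = 284.6 - 140.2 = 144.4
Trade balance (goods + services) = -364.8 + 144.4 = -220.4
Net primary income = 244.4 - 474.9 = -230.5
Net secondary income = 157.1 - 164.9 = -7.8
Current account = -220.4 + (-230.5) + (-7.8) = -458.7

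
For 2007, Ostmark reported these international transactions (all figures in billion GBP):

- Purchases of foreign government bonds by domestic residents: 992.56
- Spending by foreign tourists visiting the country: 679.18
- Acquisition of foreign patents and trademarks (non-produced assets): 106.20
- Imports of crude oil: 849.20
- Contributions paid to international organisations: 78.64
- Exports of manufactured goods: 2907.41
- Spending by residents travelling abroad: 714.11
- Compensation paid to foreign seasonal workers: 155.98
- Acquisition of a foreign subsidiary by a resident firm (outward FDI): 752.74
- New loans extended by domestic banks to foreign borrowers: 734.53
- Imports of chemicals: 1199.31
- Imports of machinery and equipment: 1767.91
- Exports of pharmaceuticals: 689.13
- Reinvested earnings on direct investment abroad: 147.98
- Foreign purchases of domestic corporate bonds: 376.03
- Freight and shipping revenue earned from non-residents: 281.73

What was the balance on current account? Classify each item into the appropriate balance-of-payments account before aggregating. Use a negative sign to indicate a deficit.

Goods: -1767.91 + 2907.41 - 849.20 - 1199.31 + 689.13 = -219.88
Services: 679.18 + 281.73 - 714.11 = 246.80
Primary income: -155.98 + 147.98 = -8.00
Secondary income: -78.64
Current account = (-219.88) + 246.80 + (-8.00) + (-78.64) = -59.72
(Excluded from the current account — financial account: purchases of foreign government bonds by domestic residents 992.56, acquisition of a foreign subsidiary by a resident firm (outward FDI) 752.74, new loans extended by domestic banks to foreign borrowers 734.53, foreign purchases of domestic corporate bonds 376.03; capital account: acquisition of foreign patents and trademarks (non-produced assets) 106.20.)

-59.72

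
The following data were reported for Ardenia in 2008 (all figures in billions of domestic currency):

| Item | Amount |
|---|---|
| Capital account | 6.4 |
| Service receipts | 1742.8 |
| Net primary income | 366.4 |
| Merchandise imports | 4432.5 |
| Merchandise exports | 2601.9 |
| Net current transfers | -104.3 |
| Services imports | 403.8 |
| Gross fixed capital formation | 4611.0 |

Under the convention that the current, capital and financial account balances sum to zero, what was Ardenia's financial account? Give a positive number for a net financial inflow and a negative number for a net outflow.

Goods balance = 2601.9 - 4432.5 = -1830.6
Services balance = 1742.8 - 403.8 = 1339.0
Trade balance (goods + services) = -1830.6 + 1339.0 = -491.6
Net primary income = 366.4
Net secondary income = -104.3
Current account = -491.6 + 366.4 + (-104.3) = -229.5
Financial account = -(-229.5 + 6.4) = 223.1

223.1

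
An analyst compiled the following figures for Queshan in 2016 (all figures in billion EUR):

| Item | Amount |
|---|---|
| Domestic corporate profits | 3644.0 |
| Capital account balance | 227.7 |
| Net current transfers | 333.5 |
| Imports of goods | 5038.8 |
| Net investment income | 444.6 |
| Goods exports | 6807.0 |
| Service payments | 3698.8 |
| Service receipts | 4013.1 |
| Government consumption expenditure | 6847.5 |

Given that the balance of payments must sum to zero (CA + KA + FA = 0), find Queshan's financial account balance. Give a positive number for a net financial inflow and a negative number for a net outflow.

-3088.3

Goods balance = 6807.0 - 5038.8 = 1768.2
Services balance = 4013.1 - 3698.8 = 314.3
Trade balance (goods + services) = 1768.2 + 314.3 = 2082.5
Net primary income = 444.6
Net secondary income = 333.5
Current account = 2082.5 + 444.6 + 333.5 = 2860.6
Financial account = -(2860.6 + 227.7) = -3088.3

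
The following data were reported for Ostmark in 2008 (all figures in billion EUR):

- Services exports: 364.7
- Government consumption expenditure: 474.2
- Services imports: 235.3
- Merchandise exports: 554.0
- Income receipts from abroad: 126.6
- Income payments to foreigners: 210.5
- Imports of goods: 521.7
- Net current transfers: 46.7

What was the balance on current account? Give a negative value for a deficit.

124.5

Goods balance = 554.0 - 521.7 = 32.3
Services balance = 364.7 - 235.3 = 129.4
Trade balance (goods + services) = 32.3 + 129.4 = 161.7
Net primary income = 126.6 - 210.5 = -83.9
Net secondary income = 46.7
Current account = 161.7 + (-83.9) + 46.7 = 124.5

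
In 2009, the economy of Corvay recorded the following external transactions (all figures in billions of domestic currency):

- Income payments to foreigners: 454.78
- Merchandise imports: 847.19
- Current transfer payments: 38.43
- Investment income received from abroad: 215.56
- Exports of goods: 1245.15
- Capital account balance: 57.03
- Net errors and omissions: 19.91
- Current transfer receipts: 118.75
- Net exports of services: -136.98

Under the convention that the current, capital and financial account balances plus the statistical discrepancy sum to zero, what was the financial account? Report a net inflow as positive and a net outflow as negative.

Goods balance = 1245.15 - 847.19 = 397.96
Services balance = -136.98
Trade balance (goods + services) = 397.96 + (-136.98) = 260.98
Net primary income = 215.56 - 454.78 = -239.22
Net secondary income = 118.75 - 38.43 = 80.32
Current account = 260.98 + (-239.22) + 80.32 = 102.08
Financial account = -(102.08 + 57.03 + 19.91) = -179.02

-179.02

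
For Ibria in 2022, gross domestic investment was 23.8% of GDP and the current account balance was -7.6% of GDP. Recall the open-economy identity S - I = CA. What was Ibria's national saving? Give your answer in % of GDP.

S - I = CA (net lending to the rest of the world).
S = I + CA = 23.8 + (-7.6) = 16.2

16.2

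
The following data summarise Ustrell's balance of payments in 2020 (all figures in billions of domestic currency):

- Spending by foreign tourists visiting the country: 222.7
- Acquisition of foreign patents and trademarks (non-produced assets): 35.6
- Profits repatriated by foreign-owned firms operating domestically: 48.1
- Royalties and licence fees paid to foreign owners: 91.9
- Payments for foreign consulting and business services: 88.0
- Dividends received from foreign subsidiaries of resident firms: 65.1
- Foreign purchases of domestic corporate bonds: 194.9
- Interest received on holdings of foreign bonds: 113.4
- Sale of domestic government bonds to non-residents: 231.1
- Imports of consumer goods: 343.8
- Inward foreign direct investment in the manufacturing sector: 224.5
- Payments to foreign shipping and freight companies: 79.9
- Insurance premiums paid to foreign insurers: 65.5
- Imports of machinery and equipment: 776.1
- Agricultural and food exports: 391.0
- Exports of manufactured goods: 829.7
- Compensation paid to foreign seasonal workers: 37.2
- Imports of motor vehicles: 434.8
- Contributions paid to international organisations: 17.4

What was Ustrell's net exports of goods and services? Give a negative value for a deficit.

Goods: 391.0 - 776.1 + 829.7 - 434.8 - 343.8 = -334.0
Services: -79.9 - 91.9 - 65.5 + 222.7 - 88.0 = -102.6
Trade balance = -334.0 + (-102.6) = -436.6
(Excluded from the trade balance — capital account: acquisition of foreign patents and trademarks (non-produced assets) 35.6; primary income: profits repatriated by foreign-owned firms operating domestically 48.1, dividends received from foreign subsidiaries of resident firms 65.1, interest received on holdings of foreign bonds 113.4, compensation paid to foreign seasonal workers 37.2; financial account: foreign purchases of domestic corporate bonds 194.9, sale of domestic government bonds to non-residents 231.1, inward foreign direct investment in the manufacturing sector 224.5; secondary income: contributions paid to international organisations 17.4.)

-436.6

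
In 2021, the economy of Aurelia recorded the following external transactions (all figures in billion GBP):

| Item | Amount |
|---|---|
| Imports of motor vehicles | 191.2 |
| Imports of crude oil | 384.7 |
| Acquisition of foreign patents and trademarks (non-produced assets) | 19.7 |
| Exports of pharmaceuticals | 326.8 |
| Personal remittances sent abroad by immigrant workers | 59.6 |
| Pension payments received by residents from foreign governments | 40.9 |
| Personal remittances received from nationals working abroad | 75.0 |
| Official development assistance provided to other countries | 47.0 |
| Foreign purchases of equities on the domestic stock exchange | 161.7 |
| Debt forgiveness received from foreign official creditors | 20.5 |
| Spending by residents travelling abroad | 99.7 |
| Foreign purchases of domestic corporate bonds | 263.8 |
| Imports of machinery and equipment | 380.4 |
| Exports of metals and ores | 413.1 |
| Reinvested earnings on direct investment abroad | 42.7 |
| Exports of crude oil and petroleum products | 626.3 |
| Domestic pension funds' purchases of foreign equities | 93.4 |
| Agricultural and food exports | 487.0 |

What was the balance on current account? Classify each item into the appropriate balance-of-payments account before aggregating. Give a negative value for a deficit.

849.2

Goods: -380.4 + 413.1 + 487.0 + 626.3 - 384.7 + 326.8 - 191.2 = 896.9
Services: -99.7
Primary income: 42.7
Secondary income: 75.0 - 47.0 - 59.6 + 40.9 = 9.3
Current account = 896.9 + (-99.7) + 42.7 + 9.3 = 849.2
(Excluded from the current account — capital account: acquisition of foreign patents and trademarks (non-produced assets) 19.7, debt forgiveness received from foreign official creditors 20.5; financial account: foreign purchases of equities on the domestic stock exchange 161.7, foreign purchases of domestic corporate bonds 263.8, domestic pension funds' purchases of foreign equities 93.4.)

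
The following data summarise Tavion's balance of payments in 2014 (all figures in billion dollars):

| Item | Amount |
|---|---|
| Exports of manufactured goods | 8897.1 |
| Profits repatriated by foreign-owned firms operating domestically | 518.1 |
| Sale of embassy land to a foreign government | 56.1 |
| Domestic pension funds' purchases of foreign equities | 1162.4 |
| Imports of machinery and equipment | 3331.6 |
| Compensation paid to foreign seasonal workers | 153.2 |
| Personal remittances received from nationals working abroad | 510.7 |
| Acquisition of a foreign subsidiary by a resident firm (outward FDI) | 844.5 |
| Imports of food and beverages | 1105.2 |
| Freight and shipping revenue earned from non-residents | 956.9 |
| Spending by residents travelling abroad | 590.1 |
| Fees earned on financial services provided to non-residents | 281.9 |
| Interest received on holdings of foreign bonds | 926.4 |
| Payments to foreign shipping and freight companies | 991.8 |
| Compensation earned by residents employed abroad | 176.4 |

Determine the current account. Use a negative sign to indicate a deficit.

Goods: -1105.2 + 8897.1 - 3331.6 = 4460.3
Services: 956.9 - 991.8 + 281.9 - 590.1 = -343.1
Primary income: 926.4 + 176.4 - 153.2 - 518.1 = 431.5
Secondary income: 510.7
Current account = 4460.3 + (-343.1) + 431.5 + 510.7 = 5059.4
(Excluded from the current account — capital account: sale of embassy land to a foreign government 56.1; financial account: domestic pension funds' purchases of foreign equities 1162.4, acquisition of a foreign subsidiary by a resident firm (outward FDI) 844.5.)

5059.4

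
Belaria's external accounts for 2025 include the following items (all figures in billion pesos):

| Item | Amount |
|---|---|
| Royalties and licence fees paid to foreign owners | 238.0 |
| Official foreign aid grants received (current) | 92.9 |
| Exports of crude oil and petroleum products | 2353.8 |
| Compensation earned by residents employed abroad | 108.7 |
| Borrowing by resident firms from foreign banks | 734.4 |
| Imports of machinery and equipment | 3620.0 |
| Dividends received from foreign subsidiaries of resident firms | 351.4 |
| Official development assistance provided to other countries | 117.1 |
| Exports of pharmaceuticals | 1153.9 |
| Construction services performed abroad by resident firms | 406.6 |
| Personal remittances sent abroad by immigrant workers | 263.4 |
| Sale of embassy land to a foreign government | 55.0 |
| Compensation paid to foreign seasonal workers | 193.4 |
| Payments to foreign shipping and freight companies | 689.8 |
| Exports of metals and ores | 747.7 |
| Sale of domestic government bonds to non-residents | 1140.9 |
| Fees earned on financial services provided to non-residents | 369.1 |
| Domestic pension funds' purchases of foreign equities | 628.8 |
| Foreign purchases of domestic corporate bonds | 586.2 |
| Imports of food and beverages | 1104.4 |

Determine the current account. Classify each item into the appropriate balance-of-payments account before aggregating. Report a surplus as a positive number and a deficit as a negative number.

-642.0

Goods: 1153.9 + 2353.8 - 1104.4 + 747.7 - 3620.0 = -469.0
Services: 406.6 - 238.0 - 689.8 + 369.1 = -152.1
Primary income: -193.4 + 351.4 + 108.7 = 266.7
Secondary income: 92.9 - 263.4 - 117.1 = -287.6
Current account = (-469.0) + (-152.1) + 266.7 + (-287.6) = -642.0
(Excluded from the current account — financial account: borrowing by resident firms from foreign banks 734.4, sale of domestic government bonds to non-residents 1140.9, domestic pension funds' purchases of foreign equities 628.8, foreign purchases of domestic corporate bonds 586.2; capital account: sale of embassy land to a foreign government 55.0.)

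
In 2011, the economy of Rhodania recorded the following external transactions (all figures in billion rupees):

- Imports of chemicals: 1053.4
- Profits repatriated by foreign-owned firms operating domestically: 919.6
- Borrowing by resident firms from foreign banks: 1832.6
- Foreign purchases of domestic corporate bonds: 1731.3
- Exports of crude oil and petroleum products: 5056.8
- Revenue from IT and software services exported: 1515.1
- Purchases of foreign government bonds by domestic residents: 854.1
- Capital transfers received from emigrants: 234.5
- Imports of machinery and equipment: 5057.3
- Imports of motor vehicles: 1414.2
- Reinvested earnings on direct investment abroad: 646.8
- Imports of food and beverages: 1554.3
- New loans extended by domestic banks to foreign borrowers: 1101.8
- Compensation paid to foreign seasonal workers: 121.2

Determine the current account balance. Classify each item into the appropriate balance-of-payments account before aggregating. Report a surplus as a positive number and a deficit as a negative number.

Goods: -1414.2 + 5056.8 - 5057.3 - 1053.4 - 1554.3 = -4022.4
Services: 1515.1
Primary income: -121.2 - 919.6 + 646.8 = -394.0
Current account = (-4022.4) + 1515.1 + (-394.0) = -2901.3
(Excluded from the current account — financial account: borrowing by resident firms from foreign banks 1832.6, foreign purchases of domestic corporate bonds 1731.3, purchases of foreign government bonds by domestic residents 854.1, new loans extended by domestic banks to foreign borrowers 1101.8; capital account: capital transfers received from emigrants 234.5.)

-2901.3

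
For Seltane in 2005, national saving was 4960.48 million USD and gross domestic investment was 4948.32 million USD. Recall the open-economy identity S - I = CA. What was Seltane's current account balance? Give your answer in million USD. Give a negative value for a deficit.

12.16

CA = S - I = 4960.48 - 4948.32 = 12.16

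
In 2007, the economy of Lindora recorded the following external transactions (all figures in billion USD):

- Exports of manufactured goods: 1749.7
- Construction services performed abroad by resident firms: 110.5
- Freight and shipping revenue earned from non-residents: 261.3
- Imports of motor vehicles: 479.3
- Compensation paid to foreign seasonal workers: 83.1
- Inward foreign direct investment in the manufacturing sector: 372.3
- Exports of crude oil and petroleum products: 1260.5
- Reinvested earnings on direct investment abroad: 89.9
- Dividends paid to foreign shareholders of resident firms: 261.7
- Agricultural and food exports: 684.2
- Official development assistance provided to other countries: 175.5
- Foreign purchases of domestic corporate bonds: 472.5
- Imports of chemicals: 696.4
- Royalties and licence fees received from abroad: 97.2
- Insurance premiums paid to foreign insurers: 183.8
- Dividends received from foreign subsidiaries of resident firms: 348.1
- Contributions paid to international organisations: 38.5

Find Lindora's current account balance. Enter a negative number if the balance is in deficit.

2683.1

Goods: 1260.5 - 479.3 + 1749.7 + 684.2 - 696.4 = 2518.7
Services: 110.5 + 261.3 - 183.8 + 97.2 = 285.2
Primary income: -261.7 - 83.1 + 89.9 + 348.1 = 93.2
Secondary income: -175.5 - 38.5 = -214.0
Current account = 2518.7 + 285.2 + 93.2 + (-214.0) = 2683.1
(Excluded from the current account — financial account: inward foreign direct investment in the manufacturing sector 372.3, foreign purchases of domestic corporate bonds 472.5.)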